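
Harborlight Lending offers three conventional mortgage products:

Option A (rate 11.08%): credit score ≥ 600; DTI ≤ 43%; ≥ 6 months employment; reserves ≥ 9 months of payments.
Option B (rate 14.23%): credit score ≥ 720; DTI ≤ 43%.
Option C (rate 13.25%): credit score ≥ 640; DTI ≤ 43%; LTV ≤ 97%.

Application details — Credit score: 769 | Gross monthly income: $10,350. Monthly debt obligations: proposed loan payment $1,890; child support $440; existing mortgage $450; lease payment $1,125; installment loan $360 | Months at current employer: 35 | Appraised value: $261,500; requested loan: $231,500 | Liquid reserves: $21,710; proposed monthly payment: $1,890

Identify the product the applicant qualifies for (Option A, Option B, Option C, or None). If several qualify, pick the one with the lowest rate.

Option A

Total debts = (1,890 + 440 + 450 + 1,125 + 360) = 4,265; DTI = 4,265/10,350 = 41.2%.
LTV = 231,500/261,500 = 88.5%.
Reserves = 21,710/1,890 = 11.5 months.
Option A: score 769 ≥ 600; DTI 41.2% ≤ 43%; employment 35 ≥ 6 mo; reserves 11.5 ≥ 9 mo → qualifies.
Option B: score 769 ≥ 720; DTI 41.2% ≤ 43% → qualifies.
Option C: score 769 ≥ 640; DTI 41.2% ≤ 43%; LTV 88.5% ≤ 97% → qualifies.
Qualifying: Option A, Option B, Option C. Lowest rate is 11.08% → Option A.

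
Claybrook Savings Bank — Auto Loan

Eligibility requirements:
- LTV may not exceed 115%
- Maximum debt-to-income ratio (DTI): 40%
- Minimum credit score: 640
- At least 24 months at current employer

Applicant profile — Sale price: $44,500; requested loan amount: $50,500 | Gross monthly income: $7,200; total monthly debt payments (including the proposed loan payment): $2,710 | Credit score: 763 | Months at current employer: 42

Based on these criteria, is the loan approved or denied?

Approved

LTV = 50,500/44,500 = 113.5% ≤ 115%
Debt-to-income = 2,710/7,200 = 37.6% — meets 40% limit
Credit score 763 ≥ 640 (meets)
Employment 42 ≥ 24 months
All criteria satisfied.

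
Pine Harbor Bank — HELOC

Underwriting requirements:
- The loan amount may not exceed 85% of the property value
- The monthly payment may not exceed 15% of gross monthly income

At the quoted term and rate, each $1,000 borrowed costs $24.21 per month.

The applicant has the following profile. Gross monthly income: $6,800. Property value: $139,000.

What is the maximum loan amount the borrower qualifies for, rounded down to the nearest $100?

$42,100

Payment cap: 15% × $6,800 = $1,020/month.
At $24.21 per $1,000, that supports 1,020/24.21 × 1,000 ≈ $42,131 → $42,100.
LTV cap: 85% × $139,000 = $118,150 → $118,100.
Binding constraint: payment-to-income.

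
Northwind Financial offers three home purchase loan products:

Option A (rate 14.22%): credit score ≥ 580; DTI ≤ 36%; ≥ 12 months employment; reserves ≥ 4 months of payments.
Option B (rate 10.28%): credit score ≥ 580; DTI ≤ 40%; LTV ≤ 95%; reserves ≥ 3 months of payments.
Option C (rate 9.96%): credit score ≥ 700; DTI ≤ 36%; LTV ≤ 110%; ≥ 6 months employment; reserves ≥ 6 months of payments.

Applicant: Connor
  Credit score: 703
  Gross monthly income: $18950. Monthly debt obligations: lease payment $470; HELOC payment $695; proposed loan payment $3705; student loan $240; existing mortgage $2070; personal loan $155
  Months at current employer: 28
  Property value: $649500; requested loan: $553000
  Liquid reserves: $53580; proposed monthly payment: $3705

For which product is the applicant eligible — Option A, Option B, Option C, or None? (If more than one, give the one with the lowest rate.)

Option B

Total debts = (470 + 695 + 3,705 + 240 + 2,070 + 155) = 7,335; DTI = 7,335/18,950 = 38.7%.
LTV = 553,000/649,500 = 85.1%.
Reserves = 53,580/3,705 = 14.5 months.
Option A: score 703 ≥ 580; DTI 38.7% > 36%; employment 28 ≥ 12 mo; reserves 14.5 ≥ 4 mo → does not qualify.
Option B: score 703 ≥ 580; DTI 38.7% ≤ 40%; LTV 85.1% ≤ 95%; reserves 14.5 ≥ 3 mo → qualifies.
Option C: score 703 ≥ 700; DTI 38.7% > 36%; LTV 85.1% ≤ 110%; employment 28 ≥ 6 mo; reserves 14.5 ≥ 6 mo → does not qualify.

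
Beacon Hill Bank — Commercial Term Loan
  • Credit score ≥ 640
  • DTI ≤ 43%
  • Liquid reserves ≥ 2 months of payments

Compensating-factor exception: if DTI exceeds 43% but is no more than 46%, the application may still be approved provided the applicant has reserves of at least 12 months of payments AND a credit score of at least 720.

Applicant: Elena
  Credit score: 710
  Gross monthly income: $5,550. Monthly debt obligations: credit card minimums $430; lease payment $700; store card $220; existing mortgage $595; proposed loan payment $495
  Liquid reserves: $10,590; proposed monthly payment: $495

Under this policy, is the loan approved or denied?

Credit score 710 ≥ 640 (meets base)
Total debts = (430 + 700 + 220 + 595 + 495) = 2,440. DTI = 2,440/5,550 = 44% > 43% — standard DTI limit exceeded.
Liquid reserves cover 10,590/495 = 21.4 months — ≥ 2 required
44% falls in the override range (43%–46%), so the compensating-factor test applies.
Reserves 21.4 ≥ 12 months; credit score 710 < 720.
Override conditions not both satisfied; exception does not apply.

Denied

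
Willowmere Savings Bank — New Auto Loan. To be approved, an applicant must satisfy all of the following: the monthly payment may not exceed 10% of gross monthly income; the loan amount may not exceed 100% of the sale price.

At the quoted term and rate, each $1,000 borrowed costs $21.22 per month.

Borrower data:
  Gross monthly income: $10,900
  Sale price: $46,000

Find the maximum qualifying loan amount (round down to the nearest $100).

$46,000

Payment cap: 10% × $10,900 = $1,090/month.
At $21.22 per $1,000, that supports 1,090/21.22 × 1,000 ≈ $51,366 → $51,300.
LTV cap: 100% × $46,000 = $46,000 → $46,000.
Binding constraint: loan-to-value.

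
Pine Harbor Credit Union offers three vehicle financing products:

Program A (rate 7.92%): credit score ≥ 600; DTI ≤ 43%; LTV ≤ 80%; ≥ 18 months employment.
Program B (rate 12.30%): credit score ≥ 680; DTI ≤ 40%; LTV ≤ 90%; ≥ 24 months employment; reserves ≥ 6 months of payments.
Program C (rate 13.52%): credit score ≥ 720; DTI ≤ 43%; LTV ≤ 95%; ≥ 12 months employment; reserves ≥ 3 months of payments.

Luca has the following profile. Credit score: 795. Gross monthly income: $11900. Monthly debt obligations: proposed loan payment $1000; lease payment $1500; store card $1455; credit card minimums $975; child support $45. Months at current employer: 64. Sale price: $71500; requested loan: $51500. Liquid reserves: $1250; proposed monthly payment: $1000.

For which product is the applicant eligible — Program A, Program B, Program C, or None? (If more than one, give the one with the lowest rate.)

Program A

Total debts = (1,000 + 1,500 + 1,455 + 975 + 45) = 4,975; DTI = 4,975/11,900 = 41.8%.
LTV = 51,500/71,500 = 72%.
Reserves = 1,250/1,000 = 1.2 months.
Program A: score 795 ≥ 600; DTI 41.8% ≤ 43%; LTV 72% ≤ 80%; employment 64 ≥ 18 mo → qualifies.
Program B: score 795 ≥ 680; DTI 41.8% > 40%; LTV 72% ≤ 90%; employment 64 ≥ 24 mo; reserves 1.2 < 6 mo → does not qualify.
Program C: score 795 ≥ 720; DTI 41.8% ≤ 43%; LTV 72% ≤ 95%; employment 64 ≥ 12 mo; reserves 1.2 < 3 mo → does not qualify.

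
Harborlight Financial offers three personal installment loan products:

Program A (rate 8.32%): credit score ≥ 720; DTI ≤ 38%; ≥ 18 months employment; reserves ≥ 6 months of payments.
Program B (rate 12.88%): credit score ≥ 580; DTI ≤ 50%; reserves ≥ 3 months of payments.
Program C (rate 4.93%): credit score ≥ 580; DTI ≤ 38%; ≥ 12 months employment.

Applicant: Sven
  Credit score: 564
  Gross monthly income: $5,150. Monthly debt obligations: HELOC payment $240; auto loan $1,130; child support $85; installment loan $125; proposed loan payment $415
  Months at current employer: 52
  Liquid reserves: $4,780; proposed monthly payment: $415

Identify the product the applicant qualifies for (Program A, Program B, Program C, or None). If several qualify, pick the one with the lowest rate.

None

Total debts = (240 + 1,130 + 85 + 125 + 415) = 1,995; DTI = 1,995/5,150 = 38.7%.
Reserves = 4,780/415 = 11.5 months.
Program A: score 564 < 720; DTI 38.7% > 38%; employment 52 ≥ 18 mo; reserves 11.5 ≥ 6 mo → does not qualify.
Program B: score 564 < 580; DTI 38.7% ≤ 50%; reserves 11.5 ≥ 3 mo → does not qualify.
Program C: score 564 < 580; DTI 38.7% > 38%; employment 52 ≥ 12 mo → does not qualify.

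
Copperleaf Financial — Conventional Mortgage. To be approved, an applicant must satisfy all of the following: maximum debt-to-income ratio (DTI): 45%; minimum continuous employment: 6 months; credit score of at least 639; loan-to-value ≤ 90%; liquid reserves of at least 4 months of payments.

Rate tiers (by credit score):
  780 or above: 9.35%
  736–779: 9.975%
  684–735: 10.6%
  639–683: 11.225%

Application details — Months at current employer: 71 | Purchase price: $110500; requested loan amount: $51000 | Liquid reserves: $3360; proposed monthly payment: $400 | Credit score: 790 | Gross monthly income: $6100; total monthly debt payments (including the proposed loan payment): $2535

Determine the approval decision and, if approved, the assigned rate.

Approved at 9.35%

Credit score 790 ≥ 639 (meets minimum)
DTI = 2,535/6,100 = 41.6% ≤ 45%
LTV: 51,000 ÷ 110,500 = 46.2%, within 90% cap
Reserves: 3,360 ÷ 400 = 8.4 months (meets 4-month minimum)
Employment 71 ≥ 6 months
All requirements met. Score 790 falls in the 780 or above tier → 9.35%.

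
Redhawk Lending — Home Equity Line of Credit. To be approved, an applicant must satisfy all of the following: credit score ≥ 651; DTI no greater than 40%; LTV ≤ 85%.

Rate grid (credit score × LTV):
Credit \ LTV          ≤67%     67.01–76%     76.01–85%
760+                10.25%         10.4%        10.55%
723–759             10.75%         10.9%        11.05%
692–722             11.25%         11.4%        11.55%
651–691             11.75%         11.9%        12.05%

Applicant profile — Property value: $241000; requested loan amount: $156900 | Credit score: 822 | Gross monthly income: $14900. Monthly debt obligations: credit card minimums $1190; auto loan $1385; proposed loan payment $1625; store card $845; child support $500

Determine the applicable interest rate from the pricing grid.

10.25%

Credit score 822 ≥ 651; Total monthly debts = (1,190 + 1,385 + 1,625 + 845 + 500) = 5,545. DTI = 5,545/14,900 = 37.2% ≤ 40%
Loan-to-value = 156,900/241,000 = 65.1% — pass (85% max)
Row: 822 falls in 760+. Column: 65.1% falls in ≤67%. Rate = 10.25%.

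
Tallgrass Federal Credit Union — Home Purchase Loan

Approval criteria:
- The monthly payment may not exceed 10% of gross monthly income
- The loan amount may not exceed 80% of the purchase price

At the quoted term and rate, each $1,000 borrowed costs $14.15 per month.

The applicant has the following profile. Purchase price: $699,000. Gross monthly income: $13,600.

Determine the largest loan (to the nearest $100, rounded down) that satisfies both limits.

$96,100

Payment cap: 10% × $13,600 = $1,360/month.
At $14.15 per $1,000, that supports 1,360/14.15 × 1,000 ≈ $96,113 → $96,100.
LTV cap: 80% × $699,000 = $559,200 → $559,200.
Binding constraint: payment-to-income.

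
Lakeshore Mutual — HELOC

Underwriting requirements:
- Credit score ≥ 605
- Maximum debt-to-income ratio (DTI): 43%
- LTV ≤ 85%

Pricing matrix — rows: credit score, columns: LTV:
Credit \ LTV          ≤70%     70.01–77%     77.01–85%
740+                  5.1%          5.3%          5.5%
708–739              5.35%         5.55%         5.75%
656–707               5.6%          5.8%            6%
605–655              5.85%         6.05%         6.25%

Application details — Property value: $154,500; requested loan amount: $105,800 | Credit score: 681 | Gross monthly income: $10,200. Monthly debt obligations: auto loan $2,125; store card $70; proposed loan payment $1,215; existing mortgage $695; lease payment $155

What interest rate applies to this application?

5.6%

Credit score 681 ≥ 605; Total monthly debts = (2,125 + 70 + 1,215 + 695 + 155) = 4,260. Debt-to-income = 4,260/10,200 = 41.8% — meets 43% limit
LTV = 105,800/154,500 = 68.5% ≤ 85%
Credit 681 → row 656–707; LTV 68.5% → column ≤70%. Grid cell → 5.6%.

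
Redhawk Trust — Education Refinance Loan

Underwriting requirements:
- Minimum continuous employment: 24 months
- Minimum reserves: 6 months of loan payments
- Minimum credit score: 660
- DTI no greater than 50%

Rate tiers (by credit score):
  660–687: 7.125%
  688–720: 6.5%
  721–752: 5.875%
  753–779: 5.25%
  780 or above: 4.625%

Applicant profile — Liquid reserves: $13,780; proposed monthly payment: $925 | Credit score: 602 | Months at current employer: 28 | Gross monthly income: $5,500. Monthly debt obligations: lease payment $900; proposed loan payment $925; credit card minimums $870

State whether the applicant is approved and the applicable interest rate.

Credit score 602 < 660 (below minimum)
Reserves: 13,780 ÷ 925 = 14.9 months (meets 6-month minimum)
Employment 28 ≥ 24 months
Total monthly debts = (900 + 925 + 870) = 2,695. DTI: 2,695 ÷ 5,500 = 49%, within the 50% cap
Not all requirements met → denied.

Denied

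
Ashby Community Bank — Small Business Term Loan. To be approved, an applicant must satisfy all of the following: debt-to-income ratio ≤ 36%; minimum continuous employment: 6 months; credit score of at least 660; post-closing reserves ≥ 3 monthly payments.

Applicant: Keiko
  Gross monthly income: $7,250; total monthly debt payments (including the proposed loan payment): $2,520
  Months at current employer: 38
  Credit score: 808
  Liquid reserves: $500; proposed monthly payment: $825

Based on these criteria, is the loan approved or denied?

DTI = 2,520/7,250 = 34.8% ≤ 36%
Employment 38 ≥ 6 months
Credit score 808 ≥ 660 (meets)
Liquid reserves cover 500/825 = 0.6 months — < 3 required
Fails on reserves.

Denied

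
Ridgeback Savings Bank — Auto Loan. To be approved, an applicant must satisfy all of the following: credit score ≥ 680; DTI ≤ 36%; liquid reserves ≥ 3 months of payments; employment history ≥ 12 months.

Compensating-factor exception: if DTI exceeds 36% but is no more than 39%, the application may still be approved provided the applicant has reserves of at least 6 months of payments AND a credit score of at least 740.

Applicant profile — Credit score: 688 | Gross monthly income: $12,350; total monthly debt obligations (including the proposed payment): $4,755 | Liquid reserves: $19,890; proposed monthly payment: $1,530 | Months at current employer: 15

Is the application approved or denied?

Credit score 688 ≥ 680 (meets base)
DTI = 4,755/12,350 = 38.5% > 36% — standard DTI limit exceeded.
Liquid reserves cover 19,890/1,530 = 13.0 months — ≥ 3 required
Employment 15 ≥ 12 months
DTI 38.5% is within the 36%–39% exception band; checking compensating factors.
Override check — reserves: 13.0 mo (ok); score: 688 (below 740).
Override conditions not both satisfied; exception does not apply.

Denied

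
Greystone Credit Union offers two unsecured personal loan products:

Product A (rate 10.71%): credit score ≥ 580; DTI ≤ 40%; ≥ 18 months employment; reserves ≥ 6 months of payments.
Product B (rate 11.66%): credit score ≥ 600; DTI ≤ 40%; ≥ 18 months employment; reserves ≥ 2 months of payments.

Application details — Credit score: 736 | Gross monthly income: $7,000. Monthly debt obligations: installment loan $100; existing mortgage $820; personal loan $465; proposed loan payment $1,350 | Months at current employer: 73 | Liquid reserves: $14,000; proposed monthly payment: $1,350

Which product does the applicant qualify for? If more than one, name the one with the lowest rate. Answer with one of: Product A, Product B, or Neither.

Product A

Total debts = (100 + 820 + 465 + 1,350) = 2,735; DTI = 2,735/7,000 = 39.1%.
Reserves = 14,000/1,350 = 10.4 months.
Product A: score 736 ≥ 580; DTI 39.1% ≤ 40%; employment 73 ≥ 18 mo; reserves 10.4 ≥ 6 mo → qualifies.
Product B: score 736 ≥ 600; DTI 39.1% ≤ 40%; employment 73 ≥ 18 mo; reserves 10.4 ≥ 2 mo → qualifies.
Qualifying: Product A, Product B. Lowest rate is 10.71% → Product A.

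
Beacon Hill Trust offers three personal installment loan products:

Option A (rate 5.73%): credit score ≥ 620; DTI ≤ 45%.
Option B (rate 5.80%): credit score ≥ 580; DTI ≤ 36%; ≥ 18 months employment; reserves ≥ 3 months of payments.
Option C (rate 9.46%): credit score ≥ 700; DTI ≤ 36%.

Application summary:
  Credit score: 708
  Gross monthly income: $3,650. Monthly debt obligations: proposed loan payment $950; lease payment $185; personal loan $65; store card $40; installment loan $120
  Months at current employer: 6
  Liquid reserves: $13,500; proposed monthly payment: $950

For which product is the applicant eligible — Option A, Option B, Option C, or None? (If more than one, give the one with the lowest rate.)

Total debts = (950 + 185 + 65 + 40 + 120) = 1,360; DTI = 1,360/3,650 = 37.3%.
Reserves = 13,500/950 = 14.2 months.
Option A: score 708 ≥ 620; DTI 37.3% ≤ 45% → qualifies.
Option B: score 708 ≥ 580; DTI 37.3% > 36%; employment 6 < 18 mo; reserves 14.2 ≥ 3 mo → does not qualify.
Option C: score 708 ≥ 700; DTI 37.3% > 36% → does not qualify.

Option A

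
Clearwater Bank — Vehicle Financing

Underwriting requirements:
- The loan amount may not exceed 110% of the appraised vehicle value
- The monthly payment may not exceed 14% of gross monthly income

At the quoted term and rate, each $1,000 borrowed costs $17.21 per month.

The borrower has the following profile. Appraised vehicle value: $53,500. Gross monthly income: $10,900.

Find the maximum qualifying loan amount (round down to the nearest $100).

Payment cap: 14% × $10,900 = $1,526/month.
At $17.21 per $1,000, that supports 1,526/17.21 × 1,000 ≈ $88,669 → $88,600.
LTV cap: 110% × $53,500 = $58,850 → $58,800.
Binding constraint: loan-to-value.

$58,800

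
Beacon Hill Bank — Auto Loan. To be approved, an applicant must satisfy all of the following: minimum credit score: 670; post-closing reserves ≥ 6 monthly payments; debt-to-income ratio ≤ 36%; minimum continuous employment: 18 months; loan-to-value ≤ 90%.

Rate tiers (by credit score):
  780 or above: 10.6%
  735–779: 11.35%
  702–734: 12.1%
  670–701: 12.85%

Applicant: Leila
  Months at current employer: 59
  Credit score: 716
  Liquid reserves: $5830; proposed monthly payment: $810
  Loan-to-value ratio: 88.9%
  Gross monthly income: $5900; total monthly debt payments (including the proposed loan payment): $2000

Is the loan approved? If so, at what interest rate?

Credit score 716 ≥ 670 (meets minimum)
Employment 59 ≥ 18 months
LTV 88.9% — within 90%
Liquid reserves cover 5,830/810 = 7.2 months — ≥ 6 required
Debt-to-income = 2,000/5,900 = 33.9% — meets 36% limit
All requirements met. Score 716 falls in the 702–734 tier → 12.1%.

Approved at 12.1%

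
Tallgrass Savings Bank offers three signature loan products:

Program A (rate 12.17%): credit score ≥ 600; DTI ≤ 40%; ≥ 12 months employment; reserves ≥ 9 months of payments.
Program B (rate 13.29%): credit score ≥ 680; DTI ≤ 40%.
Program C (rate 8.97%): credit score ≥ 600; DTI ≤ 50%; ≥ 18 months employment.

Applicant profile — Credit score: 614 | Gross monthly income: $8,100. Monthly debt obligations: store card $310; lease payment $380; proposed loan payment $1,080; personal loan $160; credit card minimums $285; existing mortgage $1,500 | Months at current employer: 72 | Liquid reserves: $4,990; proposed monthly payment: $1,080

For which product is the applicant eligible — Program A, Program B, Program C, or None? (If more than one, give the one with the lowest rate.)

Total debts = (310 + 380 + 1,080 + 160 + 285 + 1,500) = 3,715; DTI = 3,715/8,100 = 45.9%.
Reserves = 4,990/1,080 = 4.6 months.
Program A: score 614 ≥ 600; DTI 45.9% > 40%; employment 72 ≥ 12 mo; reserves 4.6 < 9 mo → does not qualify.
Program B: score 614 < 680; DTI 45.9% > 40% → does not qualify.
Program C: score 614 ≥ 600; DTI 45.9% ≤ 50%; employment 72 ≥ 18 mo → qualifies.

Program C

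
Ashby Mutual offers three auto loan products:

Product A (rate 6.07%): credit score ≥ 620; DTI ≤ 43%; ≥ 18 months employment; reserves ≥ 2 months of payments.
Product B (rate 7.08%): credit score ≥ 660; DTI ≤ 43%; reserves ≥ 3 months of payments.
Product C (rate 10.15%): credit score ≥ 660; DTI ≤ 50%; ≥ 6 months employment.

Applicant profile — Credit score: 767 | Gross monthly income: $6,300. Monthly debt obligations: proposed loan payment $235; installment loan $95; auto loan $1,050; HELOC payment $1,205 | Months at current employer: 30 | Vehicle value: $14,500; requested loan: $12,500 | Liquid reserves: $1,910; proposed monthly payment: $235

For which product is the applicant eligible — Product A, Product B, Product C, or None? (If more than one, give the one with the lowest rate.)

Total debts = (235 + 95 + 1,050 + 1,205) = 2,585; DTI = 2,585/6,300 = 41%.
LTV = 12,500/14,500 = 86.2%.
Reserves = 1,910/235 = 8.1 months.
Product A: score 767 ≥ 620; DTI 41% ≤ 43%; employment 30 ≥ 18 mo; reserves 8.1 ≥ 2 mo → qualifies.
Product B: score 767 ≥ 660; DTI 41% ≤ 43%; reserves 8.1 ≥ 3 mo → qualifies.
Product C: score 767 ≥ 660; DTI 41% ≤ 50%; employment 30 ≥ 6 mo → qualifies.
Qualifying: Product A, Product B, Product C. Lowest rate is 6.07% → Product A.

Product A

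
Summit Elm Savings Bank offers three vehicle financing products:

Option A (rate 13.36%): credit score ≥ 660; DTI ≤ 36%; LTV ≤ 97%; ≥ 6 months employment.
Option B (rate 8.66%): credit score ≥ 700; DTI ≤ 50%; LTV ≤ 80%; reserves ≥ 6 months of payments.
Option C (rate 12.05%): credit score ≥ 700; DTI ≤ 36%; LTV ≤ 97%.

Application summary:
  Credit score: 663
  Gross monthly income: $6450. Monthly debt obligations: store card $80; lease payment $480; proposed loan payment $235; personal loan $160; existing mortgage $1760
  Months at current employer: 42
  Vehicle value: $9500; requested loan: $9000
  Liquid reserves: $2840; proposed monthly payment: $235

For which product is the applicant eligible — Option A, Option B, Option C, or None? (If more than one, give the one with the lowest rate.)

Total debts = (80 + 480 + 235 + 160 + 1,760) = 2,715; DTI = 2,715/6,450 = 42.1%.
LTV = 9,000/9,500 = 94.7%.
Reserves = 2,840/235 = 12.1 months.
Option A: score 663 ≥ 660; DTI 42.1% > 36%; LTV 94.7% ≤ 97%; employment 42 ≥ 6 mo → does not qualify.
Option B: score 663 < 700; DTI 42.1% ≤ 50%; LTV 94.7% > 80%; reserves 12.1 ≥ 6 mo → does not qualify.
Option C: score 663 < 700; DTI 42.1% > 36%; LTV 94.7% ≤ 97% → does not qualify.

None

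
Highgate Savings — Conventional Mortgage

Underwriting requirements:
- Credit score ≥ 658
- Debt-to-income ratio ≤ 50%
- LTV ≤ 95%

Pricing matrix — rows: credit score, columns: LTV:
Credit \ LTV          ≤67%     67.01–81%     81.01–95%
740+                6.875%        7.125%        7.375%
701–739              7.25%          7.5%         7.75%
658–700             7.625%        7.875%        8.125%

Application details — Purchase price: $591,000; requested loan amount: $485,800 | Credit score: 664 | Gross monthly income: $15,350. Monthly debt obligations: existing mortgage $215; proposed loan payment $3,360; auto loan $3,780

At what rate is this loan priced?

8.125%

Credit score 664 ≥ 658; Total monthly debts = (215 + 3,360 + 3,780) = 7,355. DTI = 7,355/15,350 = 47.9% ≤ 50%
Loan-to-value = 485,800/591,000 = 82.2% — pass (95% max)
Credit 664 → row 658–700; LTV 82.2% → column 81.01–95%. Grid cell → 8.125%.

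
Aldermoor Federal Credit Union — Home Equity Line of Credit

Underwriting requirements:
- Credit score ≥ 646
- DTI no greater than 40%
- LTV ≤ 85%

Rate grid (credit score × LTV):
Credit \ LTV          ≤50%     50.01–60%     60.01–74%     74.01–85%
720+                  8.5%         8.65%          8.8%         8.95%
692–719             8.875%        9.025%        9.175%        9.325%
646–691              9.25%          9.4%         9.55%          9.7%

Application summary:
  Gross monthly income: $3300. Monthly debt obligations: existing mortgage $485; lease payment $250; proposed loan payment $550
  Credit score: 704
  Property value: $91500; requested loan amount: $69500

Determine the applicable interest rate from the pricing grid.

9.325%

Credit score 704 ≥ 646; Total monthly debts = (485 + 250 + 550) = 1,285. Debt-to-income = 1,285/3,300 = 38.9% — meets 40% limit
Loan-to-value = 69,500/91,500 = 76% — pass (85% max)
Credit 704 → row 692–719; LTV 76% → column 74.01–85%. Grid cell → 9.325%.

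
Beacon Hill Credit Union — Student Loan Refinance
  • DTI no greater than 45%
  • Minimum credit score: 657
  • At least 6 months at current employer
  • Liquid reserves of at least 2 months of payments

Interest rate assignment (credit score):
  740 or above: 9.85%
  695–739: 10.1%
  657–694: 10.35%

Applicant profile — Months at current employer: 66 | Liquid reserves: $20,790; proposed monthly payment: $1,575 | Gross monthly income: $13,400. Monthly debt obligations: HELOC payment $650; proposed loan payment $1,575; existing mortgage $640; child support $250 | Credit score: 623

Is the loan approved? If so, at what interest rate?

Credit score 623 < 657 (below minimum)
Total monthly debts = (650 + 1,575 + 640 + 250) = 3,115. Debt-to-income = 3,115/13,400 = 23.2% — meets 45% limit
Liquid reserves cover 20,790/1,575 = 13.2 months — ≥ 2 required
Employment 66 ≥ 6 months
Not all requirements met → denied.

Denied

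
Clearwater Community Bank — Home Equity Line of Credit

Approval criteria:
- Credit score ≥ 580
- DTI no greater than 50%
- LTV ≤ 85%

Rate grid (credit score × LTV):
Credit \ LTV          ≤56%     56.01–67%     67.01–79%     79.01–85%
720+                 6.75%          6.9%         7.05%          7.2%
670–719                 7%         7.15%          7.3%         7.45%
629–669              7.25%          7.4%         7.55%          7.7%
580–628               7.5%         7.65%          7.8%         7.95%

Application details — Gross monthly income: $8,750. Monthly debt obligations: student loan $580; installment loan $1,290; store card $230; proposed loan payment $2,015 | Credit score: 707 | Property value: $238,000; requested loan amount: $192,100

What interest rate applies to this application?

7.45%

Credit score 707 ≥ 580; Total monthly debts = (580 + 1,290 + 230 + 2,015) = 4,115. Debt-to-income = 4,115/8,750 = 47% — meets 50% limit
Loan-to-value = 192,100/238,000 = 80.7% — pass (85% max)
Row: 707 falls in 670–719. Column: 80.7% falls in 79.01–85%. Rate = 7.45%.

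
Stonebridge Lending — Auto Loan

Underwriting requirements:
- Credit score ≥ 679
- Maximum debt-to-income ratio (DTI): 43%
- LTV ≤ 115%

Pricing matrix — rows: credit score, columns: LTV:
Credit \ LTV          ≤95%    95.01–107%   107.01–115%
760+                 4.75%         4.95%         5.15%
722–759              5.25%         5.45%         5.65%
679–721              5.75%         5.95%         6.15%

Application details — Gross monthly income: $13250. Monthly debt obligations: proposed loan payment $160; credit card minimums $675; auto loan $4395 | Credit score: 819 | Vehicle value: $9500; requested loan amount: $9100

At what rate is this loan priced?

4.95%

Credit score 819 ≥ 679; Total monthly debts = (160 + 675 + 4,395) = 5,230. Debt-to-income = 5,230/13,250 = 39.5% — meets 43% limit
LTV = 9,100/9,500 = 95.8% ≤ 115%
Score 819 is in the 760+ band; LTV 95.8% is in the 95.01–107% band → 4.95%.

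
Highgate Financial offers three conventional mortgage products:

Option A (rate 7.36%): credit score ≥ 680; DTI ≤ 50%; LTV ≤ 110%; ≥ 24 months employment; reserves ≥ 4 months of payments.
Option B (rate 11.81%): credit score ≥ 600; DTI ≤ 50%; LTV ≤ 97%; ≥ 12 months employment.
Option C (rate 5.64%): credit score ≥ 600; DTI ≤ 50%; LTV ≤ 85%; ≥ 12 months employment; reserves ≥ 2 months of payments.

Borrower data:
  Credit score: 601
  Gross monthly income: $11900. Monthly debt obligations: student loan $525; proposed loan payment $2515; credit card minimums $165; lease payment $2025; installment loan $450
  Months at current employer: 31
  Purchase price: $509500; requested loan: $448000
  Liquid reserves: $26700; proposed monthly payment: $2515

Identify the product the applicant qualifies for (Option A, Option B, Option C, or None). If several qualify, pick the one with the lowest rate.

Total debts = (525 + 2,515 + 165 + 2,025 + 450) = 5,680; DTI = 5,680/11,900 = 47.7%.
LTV = 448,000/509,500 = 87.9%.
Reserves = 26,700/2,515 = 10.6 months.
Option A: score 601 < 680; DTI 47.7% ≤ 50%; LTV 87.9% ≤ 110%; employment 31 ≥ 24 mo; reserves 10.6 ≥ 4 mo → does not qualify.
Option B: score 601 ≥ 600; DTI 47.7% ≤ 50%; LTV 87.9% ≤ 97%; employment 31 ≥ 12 mo → qualifies.
Option C: score 601 ≥ 600; DTI 47.7% ≤ 50%; LTV 87.9% > 85%; employment 31 ≥ 12 mo; reserves 10.6 ≥ 2 mo → does not qualify.

Option B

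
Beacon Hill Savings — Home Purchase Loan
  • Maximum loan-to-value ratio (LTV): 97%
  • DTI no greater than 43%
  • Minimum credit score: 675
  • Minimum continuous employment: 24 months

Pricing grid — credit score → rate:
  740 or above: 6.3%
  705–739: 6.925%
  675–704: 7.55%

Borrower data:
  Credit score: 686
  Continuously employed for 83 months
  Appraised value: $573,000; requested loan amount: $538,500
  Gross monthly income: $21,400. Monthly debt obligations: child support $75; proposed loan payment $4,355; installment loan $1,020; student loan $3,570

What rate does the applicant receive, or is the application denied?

Credit score 686 ≥ 675 (meets minimum)
LTV = 538,500/573,000 = 94% ≤ 97%
Total monthly debts = (75 + 4,355 + 1,020 + 3,570) = 9,020. Debt-to-income = 9,020/21,400 = 42.1% — meets 43% limit
Employment 83 ≥ 24 months
All requirements met. Score 686 falls in the 675–704 tier → 7.55%.

Approved at 7.55%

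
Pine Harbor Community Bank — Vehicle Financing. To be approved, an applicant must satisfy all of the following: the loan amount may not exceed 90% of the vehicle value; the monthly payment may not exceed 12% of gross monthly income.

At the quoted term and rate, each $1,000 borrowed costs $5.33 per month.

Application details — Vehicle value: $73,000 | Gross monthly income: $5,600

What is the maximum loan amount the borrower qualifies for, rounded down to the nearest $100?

$65,700

Payment cap: 12% × $5,600 = $672/month.
At $5.33 per $1,000, that supports 672/5.33 × 1,000 ≈ $126,078 → $126,000.
LTV cap: 90% × $73,000 = $65,700 → $65,700.
Binding constraint: loan-to-value.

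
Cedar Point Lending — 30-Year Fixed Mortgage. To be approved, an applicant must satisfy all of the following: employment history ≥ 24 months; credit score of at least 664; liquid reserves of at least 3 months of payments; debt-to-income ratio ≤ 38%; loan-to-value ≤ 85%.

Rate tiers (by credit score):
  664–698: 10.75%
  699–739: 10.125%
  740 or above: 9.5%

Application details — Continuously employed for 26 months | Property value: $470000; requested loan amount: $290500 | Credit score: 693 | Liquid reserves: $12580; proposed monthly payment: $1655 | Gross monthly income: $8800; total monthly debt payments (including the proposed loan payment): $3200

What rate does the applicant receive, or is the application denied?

Approved at 10.75%

Credit score 693 ≥ 664 (meets minimum)
LTV = 290,500/470,000 = 61.8% ≤ 85%
Employment 26 ≥ 24 months
DTI: 3,200 ÷ 8,800 = 36.4%, within the 38% cap
Reserves: 12,580 ÷ 1,655 = 7.6 months (meets 3-month minimum)
All requirements met. Score 693 falls in the 664–698 tier → 10.75%.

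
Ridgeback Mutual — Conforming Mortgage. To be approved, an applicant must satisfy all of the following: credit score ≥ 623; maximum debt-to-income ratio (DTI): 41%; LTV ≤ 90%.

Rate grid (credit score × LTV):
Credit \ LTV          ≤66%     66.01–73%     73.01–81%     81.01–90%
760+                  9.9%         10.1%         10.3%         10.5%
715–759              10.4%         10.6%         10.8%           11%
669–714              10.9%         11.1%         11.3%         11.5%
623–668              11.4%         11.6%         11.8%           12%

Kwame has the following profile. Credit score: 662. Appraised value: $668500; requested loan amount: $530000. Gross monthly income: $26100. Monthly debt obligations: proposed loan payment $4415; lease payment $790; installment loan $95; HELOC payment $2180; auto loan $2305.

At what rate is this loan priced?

11.8%

Credit score 662 ≥ 623; Total monthly debts = (4,415 + 790 + 95 + 2,180 + 2,305) = 9,785. DTI: 9,785 ÷ 26,100 = 37.5%, within the 41% cap
Loan-to-value = 530,000/668,500 = 79.3% — pass (90% max)
Row: 662 falls in 623–668. Column: 79.3% falls in 73.01–81%. Rate = 11.8%.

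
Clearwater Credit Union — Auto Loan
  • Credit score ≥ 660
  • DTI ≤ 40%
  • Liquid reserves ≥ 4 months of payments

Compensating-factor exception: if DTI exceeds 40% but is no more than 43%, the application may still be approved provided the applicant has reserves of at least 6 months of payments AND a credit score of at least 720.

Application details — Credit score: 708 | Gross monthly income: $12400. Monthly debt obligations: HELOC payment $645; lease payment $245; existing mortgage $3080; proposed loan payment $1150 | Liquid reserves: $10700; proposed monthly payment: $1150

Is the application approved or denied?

Denied

Credit score 708 ≥ 660 (meets base)
Total debts = (645 + 245 + 3,080 + 1,150) = 5,120. DTI: 5,120 ÷ 12,400 = 41.3%, over the 40% base limit.
Reserves = 10,700/1,150 = 9.3 months ≥ 4
DTI 41.3% is within the 40%–43% exception band; checking compensating factors.
Override check — reserves: 9.3 mo (ok); score: 708 (below 720).
Override conditions not both satisfied; exception does not apply.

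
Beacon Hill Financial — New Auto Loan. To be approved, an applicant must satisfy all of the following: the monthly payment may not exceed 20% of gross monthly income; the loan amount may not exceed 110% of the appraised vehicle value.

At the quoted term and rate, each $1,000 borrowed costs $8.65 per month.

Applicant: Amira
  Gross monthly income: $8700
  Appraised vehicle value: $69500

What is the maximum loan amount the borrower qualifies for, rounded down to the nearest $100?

$76,400

Payment cap: 20% × $8,700 = $1,740/month.
At $8.65 per $1,000, that supports 1,740/8.65 × 1,000 ≈ $201,156 → $201,100.
LTV cap: 110% × $69,500 = $76,450 → $76,400.
Binding constraint: loan-to-value.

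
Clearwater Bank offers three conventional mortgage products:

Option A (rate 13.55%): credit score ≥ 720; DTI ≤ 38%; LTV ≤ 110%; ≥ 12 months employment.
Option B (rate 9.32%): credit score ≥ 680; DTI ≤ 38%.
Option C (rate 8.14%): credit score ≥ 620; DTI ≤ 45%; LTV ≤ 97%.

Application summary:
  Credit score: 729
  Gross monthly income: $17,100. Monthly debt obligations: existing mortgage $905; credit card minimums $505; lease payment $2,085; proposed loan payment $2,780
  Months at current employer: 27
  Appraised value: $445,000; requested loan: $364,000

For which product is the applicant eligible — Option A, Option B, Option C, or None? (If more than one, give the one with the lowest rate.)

Total debts = (905 + 505 + 2,085 + 2,780) = 6,275; DTI = 6,275/17,100 = 36.7%.
LTV = 364,000/445,000 = 81.8%.
Option A: score 729 ≥ 720; DTI 36.7% ≤ 38%; LTV 81.8% ≤ 110%; employment 27 ≥ 12 mo → qualifies.
Option B: score 729 ≥ 680; DTI 36.7% ≤ 38% → qualifies.
Option C: score 729 ≥ 620; DTI 36.7% ≤ 45%; LTV 81.8% ≤ 97% → qualifies.
Qualifying: Option A, Option B, Option C. Lowest rate is 8.14% → Option C.

Option C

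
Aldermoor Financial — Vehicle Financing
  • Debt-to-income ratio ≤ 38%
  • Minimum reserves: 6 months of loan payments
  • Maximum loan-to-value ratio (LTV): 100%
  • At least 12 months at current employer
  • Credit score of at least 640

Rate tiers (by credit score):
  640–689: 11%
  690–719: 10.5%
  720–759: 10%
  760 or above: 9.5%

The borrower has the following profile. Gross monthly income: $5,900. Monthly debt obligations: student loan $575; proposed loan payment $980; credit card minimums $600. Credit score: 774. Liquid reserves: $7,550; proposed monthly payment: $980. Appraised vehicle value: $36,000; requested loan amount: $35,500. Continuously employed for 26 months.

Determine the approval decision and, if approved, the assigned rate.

Approved at 9.5%

Credit score 774 ≥ 640 (meets minimum)
Reserves = 7,550/980 = 7.7 months ≥ 6
Employment 26 ≥ 12 months
Total monthly debts = (575 + 980 + 600) = 2,155. DTI: 2,155 ÷ 5,900 = 36.5%, within the 38% cap
Loan-to-value = 35,500/36,000 = 98.6% — pass (100% max)
All requirements met. Score 774 falls in the 760 or above tier → 9.5%.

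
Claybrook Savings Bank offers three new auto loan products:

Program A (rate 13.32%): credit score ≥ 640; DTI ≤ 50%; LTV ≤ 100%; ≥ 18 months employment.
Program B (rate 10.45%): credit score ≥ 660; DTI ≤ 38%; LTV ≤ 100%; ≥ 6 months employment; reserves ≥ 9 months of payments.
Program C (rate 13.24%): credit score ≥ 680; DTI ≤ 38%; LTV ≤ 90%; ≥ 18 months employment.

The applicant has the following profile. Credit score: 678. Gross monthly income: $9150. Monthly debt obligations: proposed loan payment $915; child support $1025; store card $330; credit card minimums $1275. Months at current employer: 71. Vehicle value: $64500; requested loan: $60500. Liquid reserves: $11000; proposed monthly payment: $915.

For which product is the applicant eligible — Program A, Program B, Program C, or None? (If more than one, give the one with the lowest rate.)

Program A

Total debts = (915 + 1,025 + 330 + 1,275) = 3,545; DTI = 3,545/9,150 = 38.7%.
LTV = 60,500/64,500 = 93.8%.
Reserves = 11,000/915 = 12.0 months.
Program A: score 678 ≥ 640; DTI 38.7% ≤ 50%; LTV 93.8% ≤ 100%; employment 71 ≥ 18 mo → qualifies.
Program B: score 678 ≥ 660; DTI 38.7% > 38%; LTV 93.8% ≤ 100%; employment 71 ≥ 6 mo; reserves 12.0 ≥ 9 mo → does not qualify.
Program C: score 678 < 680; DTI 38.7% > 38%; LTV 93.8% > 90%; employment 71 ≥ 18 mo → does not qualify.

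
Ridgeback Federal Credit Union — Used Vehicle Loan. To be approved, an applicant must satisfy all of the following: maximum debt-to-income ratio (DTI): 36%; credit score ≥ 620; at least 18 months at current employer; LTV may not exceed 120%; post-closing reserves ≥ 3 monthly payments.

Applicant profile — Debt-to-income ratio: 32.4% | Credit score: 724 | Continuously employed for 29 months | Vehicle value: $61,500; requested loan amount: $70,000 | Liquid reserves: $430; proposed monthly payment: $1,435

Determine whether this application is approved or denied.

Debt-to-income 32.4% vs 36% cap — pass
Credit score 724 ≥ 620 (meets)
Employment 29 ≥ 18 months
Loan-to-value = 70,000/61,500 = 113.8% — pass (120% max)
Reserves = 430/1,435 = 0.3 months < 3
Fails on reserves.

Denied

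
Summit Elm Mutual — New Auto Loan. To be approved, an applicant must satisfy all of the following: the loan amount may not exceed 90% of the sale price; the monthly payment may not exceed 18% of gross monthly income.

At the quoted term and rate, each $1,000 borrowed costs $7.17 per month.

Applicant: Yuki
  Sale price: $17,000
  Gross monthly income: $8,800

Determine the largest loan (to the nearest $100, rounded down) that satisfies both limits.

Payment cap: 18% × $8,800 = $1,584/month.
At $7.17 per $1,000, that supports 1,584/7.17 × 1,000 ≈ $220,920 → $220,900.
LTV cap: 90% × $17,000 = $15,300 → $15,300.
Binding constraint: loan-to-value.

$15,300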